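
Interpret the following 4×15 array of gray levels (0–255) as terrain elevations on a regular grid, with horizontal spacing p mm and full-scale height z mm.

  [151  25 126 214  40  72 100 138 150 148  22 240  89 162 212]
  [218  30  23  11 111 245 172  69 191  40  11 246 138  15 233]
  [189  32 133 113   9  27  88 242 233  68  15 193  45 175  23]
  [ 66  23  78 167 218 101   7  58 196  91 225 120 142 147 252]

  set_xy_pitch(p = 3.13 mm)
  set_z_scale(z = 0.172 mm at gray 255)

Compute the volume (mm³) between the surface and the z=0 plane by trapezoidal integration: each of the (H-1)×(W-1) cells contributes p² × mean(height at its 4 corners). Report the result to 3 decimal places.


31.232

height_mm = gray/255 × 0.172; cell vol = 3.13² × mean(4 corners)
unit = 3.13² × 0.172 / (4×255) = 0.00165203 mm³ per gray-sum
row 0: Σ corner-gray over 14 cells = 6470  → 10.6886
row 1: Σ corner-gray over 14 cells = 6013  → 9.9336
row 2: Σ corner-gray over 14 cells = 6422  → 10.6093
Σ rows: total corner-gray = 18905  → 31.2316 mm³


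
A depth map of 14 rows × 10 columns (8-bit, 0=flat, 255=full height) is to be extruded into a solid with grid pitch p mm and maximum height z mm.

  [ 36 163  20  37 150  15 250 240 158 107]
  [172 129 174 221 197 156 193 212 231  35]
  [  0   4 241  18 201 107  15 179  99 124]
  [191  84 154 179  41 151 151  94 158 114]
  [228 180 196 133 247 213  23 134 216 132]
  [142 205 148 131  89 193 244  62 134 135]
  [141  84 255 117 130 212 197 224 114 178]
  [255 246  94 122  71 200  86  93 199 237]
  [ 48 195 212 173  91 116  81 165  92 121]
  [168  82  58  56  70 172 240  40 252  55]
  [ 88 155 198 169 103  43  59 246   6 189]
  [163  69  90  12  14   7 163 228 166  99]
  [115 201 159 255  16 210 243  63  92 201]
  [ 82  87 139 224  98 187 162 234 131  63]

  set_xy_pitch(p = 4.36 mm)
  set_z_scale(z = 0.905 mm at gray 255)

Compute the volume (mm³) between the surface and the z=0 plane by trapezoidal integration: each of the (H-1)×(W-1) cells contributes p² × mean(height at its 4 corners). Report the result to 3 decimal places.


1101.576

height_mm = gray/255 × 0.905; cell vol = 4.36² × mean(4 corners)
unit = 4.36² × 0.905 / (4×255) = 0.0168664 mm³ per gray-sum
row 0: Σ corner-gray over 9 cells = 5442  → 91.7867
row 1: Σ corner-gray over 9 cells = 5085  → 85.7654
row 2: Σ corner-gray over 9 cells = 4181  → 70.5183
row 3: Σ corner-gray over 9 cells = 5373  → 90.6230
row 4: Σ corner-gray over 9 cells = 5733  → 96.6948
row 5: Σ corner-gray over 9 cells = 5674  → 95.6997
row 6: Σ corner-gray over 9 cells = 5699  → 96.1214
row 7: Σ corner-gray over 9 cells = 5133  → 86.5750
row 8: Σ corner-gray over 9 cells = 4582  → 77.2817
row 9: Σ corner-gray over 9 cells = 4398  → 74.1783
row 10: Σ corner-gray over 9 cells = 3995  → 67.3811
row 11: Σ corner-gray over 9 cells = 4554  → 76.8094
row 12: Σ corner-gray over 9 cells = 5463  → 92.1409
Σ rows: total corner-gray = 65312  → 1101.5758 mm³


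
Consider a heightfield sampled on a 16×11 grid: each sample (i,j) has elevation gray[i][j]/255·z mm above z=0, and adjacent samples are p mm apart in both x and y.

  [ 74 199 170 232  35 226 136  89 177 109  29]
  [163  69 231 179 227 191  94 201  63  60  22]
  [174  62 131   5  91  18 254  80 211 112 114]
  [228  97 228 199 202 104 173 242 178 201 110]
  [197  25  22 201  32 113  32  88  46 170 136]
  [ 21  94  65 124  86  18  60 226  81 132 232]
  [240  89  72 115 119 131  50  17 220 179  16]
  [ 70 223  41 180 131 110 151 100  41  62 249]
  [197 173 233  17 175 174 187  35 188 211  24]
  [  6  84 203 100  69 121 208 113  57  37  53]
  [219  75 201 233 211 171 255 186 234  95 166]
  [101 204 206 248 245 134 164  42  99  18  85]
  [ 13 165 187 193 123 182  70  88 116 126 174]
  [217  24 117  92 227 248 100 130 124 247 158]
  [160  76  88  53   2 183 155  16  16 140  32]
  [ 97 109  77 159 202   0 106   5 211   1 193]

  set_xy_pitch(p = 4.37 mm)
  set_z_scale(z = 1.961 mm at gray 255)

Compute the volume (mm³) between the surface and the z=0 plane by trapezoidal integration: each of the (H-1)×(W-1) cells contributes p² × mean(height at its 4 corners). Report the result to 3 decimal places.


height_mm = gray/255 × 1.961; cell vol = 4.37² × mean(4 corners)
unit = 4.37² × 1.961 / (4×255) = 0.0367147 mm³ per gray-sum
row 0: Σ corner-gray over 10 cells = 5664  → 207.9522
row 1: Σ corner-gray over 10 cells = 5031  → 184.7118
row 2: Σ corner-gray over 10 cells = 5802  → 213.0188
row 3: Σ corner-gray over 10 cells = 5377  → 197.4151
row 4: Σ corner-gray over 10 cells = 3816  → 140.1034
row 5: Σ corner-gray over 10 cells = 4265  → 156.5883
row 6: Σ corner-gray over 10 cells = 4637  → 170.2462
row 7: Σ corner-gray over 10 cells = 5404  → 198.4064
row 8: Σ corner-gray over 10 cells = 5050  → 185.4094
row 9: Σ corner-gray over 10 cells = 5750  → 211.1097
row 10: Σ corner-gray over 10 cells = 6613  → 242.7945
row 11: Σ corner-gray over 10 cells = 5593  → 205.3455
row 12: Σ corner-gray over 10 cells = 5680  → 208.5396
row 13: Σ corner-gray over 10 cells = 4643  → 170.4665
row 14: Σ corner-gray over 10 cells = 3680  → 135.1102
Σ rows: total corner-gray = 77005  → 2827.2175 mm³

2827.218


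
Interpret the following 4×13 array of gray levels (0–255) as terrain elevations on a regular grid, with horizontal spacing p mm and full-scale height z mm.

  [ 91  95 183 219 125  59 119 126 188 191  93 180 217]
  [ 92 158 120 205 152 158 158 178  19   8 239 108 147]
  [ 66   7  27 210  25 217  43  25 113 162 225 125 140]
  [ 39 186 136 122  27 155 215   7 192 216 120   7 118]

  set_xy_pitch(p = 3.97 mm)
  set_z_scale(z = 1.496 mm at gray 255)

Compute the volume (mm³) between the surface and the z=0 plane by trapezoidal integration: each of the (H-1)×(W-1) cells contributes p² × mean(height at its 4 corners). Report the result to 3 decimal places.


height_mm = gray/255 × 1.496; cell vol = 3.97² × mean(4 corners)
unit = 3.97² × 1.496 / (4×255) = 0.023116 mm³ per gray-sum
row 0: Σ corner-gray over 12 cells = 6709  → 155.0852
row 1: Σ corner-gray over 12 cells = 5809  → 134.2808
row 2: Σ corner-gray over 12 cells = 5487  → 126.8374
Σ rows: total corner-gray = 18005  → 416.2033 mm³

416.203


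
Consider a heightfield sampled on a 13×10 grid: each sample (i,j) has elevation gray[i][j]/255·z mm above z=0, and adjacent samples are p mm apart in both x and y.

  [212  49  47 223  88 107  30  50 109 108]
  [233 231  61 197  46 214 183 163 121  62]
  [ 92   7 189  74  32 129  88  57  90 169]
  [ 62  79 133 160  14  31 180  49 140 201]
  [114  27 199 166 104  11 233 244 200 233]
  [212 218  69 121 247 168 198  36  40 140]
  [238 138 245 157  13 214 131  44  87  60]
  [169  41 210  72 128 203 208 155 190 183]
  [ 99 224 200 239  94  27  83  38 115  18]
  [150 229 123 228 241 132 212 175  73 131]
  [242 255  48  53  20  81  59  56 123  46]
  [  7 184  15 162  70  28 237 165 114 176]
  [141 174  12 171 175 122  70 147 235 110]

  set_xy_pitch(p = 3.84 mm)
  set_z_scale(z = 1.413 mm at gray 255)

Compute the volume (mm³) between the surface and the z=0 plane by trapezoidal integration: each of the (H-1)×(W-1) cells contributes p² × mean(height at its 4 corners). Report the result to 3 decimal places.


1131.962

height_mm = gray/255 × 1.413; cell vol = 3.84² × mean(4 corners)
unit = 3.84² × 1.413 / (4×255) = 0.020427 mm³ per gray-sum
row 0: Σ corner-gray over 9 cells = 4453  → 90.9614
row 1: Σ corner-gray over 9 cells = 4320  → 88.2446
row 2: Σ corner-gray over 9 cells = 3428  → 70.0237
row 3: Σ corner-gray over 9 cells = 4550  → 92.9428
row 4: Σ corner-gray over 9 cells = 5261  → 107.4664
row 5: Σ corner-gray over 9 cells = 4902  → 100.1331
row 6: Σ corner-gray over 9 cells = 5122  → 104.6271
row 7: Σ corner-gray over 9 cells = 4923  → 100.5621
row 8: Σ corner-gray over 9 cells = 5264  → 107.5277
row 9: Σ corner-gray over 9 cells = 4785  → 97.7432
row 10: Σ corner-gray over 9 cells = 3811  → 77.8473
row 11: Σ corner-gray over 9 cells = 4596  → 93.8825
Σ rows: total corner-gray = 55415  → 1131.9618 mm³


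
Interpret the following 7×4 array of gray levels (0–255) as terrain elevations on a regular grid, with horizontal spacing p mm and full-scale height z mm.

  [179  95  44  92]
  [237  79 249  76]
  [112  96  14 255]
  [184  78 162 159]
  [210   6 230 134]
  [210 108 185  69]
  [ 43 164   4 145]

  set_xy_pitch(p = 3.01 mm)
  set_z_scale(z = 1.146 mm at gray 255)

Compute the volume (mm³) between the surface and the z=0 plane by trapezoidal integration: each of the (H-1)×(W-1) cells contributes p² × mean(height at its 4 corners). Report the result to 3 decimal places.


93.578

height_mm = gray/255 × 1.146; cell vol = 3.01² × mean(4 corners)
unit = 3.01² × 1.146 / (4×255) = 0.0101793 mm³ per gray-sum
row 0: Σ corner-gray over 3 cells = 1518  → 15.4522
row 1: Σ corner-gray over 3 cells = 1556  → 15.8390
row 2: Σ corner-gray over 3 cells = 1410  → 14.3528
row 3: Σ corner-gray over 3 cells = 1639  → 16.6839
row 4: Σ corner-gray over 3 cells = 1681  → 17.1114
row 5: Σ corner-gray over 3 cells = 1389  → 14.1390
Σ rows: total corner-gray = 9193  → 93.5782 mm³


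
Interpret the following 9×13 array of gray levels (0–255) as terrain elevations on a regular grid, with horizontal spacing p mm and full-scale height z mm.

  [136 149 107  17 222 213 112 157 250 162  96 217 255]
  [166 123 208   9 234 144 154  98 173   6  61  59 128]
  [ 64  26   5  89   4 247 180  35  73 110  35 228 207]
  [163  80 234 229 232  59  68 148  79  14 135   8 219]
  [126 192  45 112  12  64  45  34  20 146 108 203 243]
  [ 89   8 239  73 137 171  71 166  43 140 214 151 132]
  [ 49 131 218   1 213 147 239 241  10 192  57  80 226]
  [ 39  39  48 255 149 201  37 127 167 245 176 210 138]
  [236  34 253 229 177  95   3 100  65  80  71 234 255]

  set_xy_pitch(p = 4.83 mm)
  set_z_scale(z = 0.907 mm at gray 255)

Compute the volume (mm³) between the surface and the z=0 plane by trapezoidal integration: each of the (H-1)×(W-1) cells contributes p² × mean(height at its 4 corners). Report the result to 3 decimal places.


987.476

height_mm = gray/255 × 0.907; cell vol = 4.83² × mean(4 corners)
unit = 4.83² × 0.907 / (4×255) = 0.0207444 mm³ per gray-sum
row 0: Σ corner-gray over 12 cells = 6627  → 137.4733
row 1: Σ corner-gray over 12 cells = 5167  → 107.1864
row 2: Σ corner-gray over 12 cells = 5289  → 109.7173
row 3: Σ corner-gray over 12 cells = 5285  → 109.6343
row 4: Σ corner-gray over 12 cells = 5378  → 111.5635
row 5: Σ corner-gray over 12 cells = 6380  → 132.3494
row 6: Σ corner-gray over 12 cells = 6818  → 141.4355
row 7: Σ corner-gray over 12 cells = 6658  → 138.1164
Σ rows: total corner-gray = 47602  → 987.4761 mm³


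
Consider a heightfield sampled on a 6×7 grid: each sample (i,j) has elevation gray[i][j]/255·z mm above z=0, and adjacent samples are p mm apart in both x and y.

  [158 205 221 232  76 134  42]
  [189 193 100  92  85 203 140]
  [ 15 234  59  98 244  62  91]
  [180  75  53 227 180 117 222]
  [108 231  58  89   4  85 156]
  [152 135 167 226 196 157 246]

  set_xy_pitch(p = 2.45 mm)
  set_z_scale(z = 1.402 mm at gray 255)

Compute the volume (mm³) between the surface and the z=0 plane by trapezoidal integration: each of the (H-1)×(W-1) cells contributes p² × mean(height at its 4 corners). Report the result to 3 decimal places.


134.104

height_mm = gray/255 × 1.402; cell vol = 2.45² × mean(4 corners)
unit = 2.45² × 1.402 / (4×255) = 0.0082505 mm³ per gray-sum
row 0: Σ corner-gray over 6 cells = 3611  → 29.7925
row 1: Σ corner-gray over 6 cells = 3175  → 26.1953
row 2: Σ corner-gray over 6 cells = 3206  → 26.4511
row 3: Σ corner-gray over 6 cells = 2904  → 23.9594
row 4: Σ corner-gray over 6 cells = 3358  → 27.7052
Σ rows: total corner-gray = 16254  → 134.1035 mm³


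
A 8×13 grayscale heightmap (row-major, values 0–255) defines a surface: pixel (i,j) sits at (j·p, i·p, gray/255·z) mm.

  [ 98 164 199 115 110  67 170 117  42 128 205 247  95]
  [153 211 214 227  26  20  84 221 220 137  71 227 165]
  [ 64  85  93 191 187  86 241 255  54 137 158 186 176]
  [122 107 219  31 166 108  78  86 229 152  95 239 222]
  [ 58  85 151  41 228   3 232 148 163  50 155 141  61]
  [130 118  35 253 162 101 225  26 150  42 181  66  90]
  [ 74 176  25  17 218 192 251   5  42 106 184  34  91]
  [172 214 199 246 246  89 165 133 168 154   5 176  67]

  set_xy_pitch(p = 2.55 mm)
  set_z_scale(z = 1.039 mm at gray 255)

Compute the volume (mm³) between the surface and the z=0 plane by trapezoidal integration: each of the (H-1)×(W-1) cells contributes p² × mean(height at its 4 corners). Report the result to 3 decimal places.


height_mm = gray/255 × 1.039; cell vol = 2.55² × mean(4 corners)
unit = 2.55² × 1.039 / (4×255) = 0.00662362 mm³ per gray-sum
row 0: Σ corner-gray over 12 cells = 6955  → 46.0673
row 1: Σ corner-gray over 12 cells = 7220  → 47.8226
row 2: Σ corner-gray over 12 cells = 6950  → 46.0342
row 3: Σ corner-gray over 12 cells = 6277  → 41.5765
row 4: Σ corner-gray over 12 cells = 5851  → 38.7548
row 5: Σ corner-gray over 12 cells = 5603  → 37.1122
row 6: Σ corner-gray over 12 cells = 6494  → 43.0138
Σ rows: total corner-gray = 45350  → 300.3814 mm³

300.381


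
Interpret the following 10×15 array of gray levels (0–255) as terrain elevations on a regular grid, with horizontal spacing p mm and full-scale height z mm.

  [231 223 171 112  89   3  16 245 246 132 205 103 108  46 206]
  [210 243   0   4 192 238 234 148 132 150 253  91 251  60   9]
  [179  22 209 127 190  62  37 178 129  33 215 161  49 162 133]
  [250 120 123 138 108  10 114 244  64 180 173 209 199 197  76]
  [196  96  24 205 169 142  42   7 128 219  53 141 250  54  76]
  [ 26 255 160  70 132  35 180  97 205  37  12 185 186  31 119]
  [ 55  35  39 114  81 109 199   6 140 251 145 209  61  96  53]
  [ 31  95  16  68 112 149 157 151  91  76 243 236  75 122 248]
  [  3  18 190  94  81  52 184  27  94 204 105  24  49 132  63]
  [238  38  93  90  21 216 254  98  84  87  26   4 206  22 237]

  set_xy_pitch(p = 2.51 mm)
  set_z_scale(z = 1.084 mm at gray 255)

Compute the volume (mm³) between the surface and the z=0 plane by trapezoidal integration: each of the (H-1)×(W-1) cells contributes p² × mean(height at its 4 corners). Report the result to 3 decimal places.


413.896

height_mm = gray/255 × 1.084; cell vol = 2.51² × mean(4 corners)
unit = 2.51² × 1.084 / (4×255) = 0.0066954 mm³ per gray-sum
row 0: Σ corner-gray over 14 cells = 8046  → 53.8712
row 1: Σ corner-gray over 14 cells = 7671  → 51.3604
row 2: Σ corner-gray over 14 cells = 7544  → 50.5101
row 3: Σ corner-gray over 14 cells = 7416  → 49.6531
row 4: Σ corner-gray over 14 cells = 6647  → 44.5043
row 5: Σ corner-gray over 14 cells = 6393  → 42.8037
row 6: Σ corner-gray over 14 cells = 6539  → 43.7812
row 7: Σ corner-gray over 14 cells = 6035  → 40.4067
row 8: Σ corner-gray over 14 cells = 5527  → 37.0055
Σ rows: total corner-gray = 61818  → 413.8963 mm³


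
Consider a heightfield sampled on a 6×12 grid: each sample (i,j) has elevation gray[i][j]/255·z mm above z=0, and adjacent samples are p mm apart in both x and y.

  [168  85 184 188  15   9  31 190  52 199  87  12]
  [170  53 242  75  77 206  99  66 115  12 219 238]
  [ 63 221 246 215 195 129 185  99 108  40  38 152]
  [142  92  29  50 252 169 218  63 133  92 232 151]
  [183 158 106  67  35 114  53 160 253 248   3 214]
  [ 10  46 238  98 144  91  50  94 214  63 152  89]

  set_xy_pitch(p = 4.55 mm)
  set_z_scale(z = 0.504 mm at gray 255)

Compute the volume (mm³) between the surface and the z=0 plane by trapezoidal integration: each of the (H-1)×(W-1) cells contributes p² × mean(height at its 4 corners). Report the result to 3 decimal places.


286.763

height_mm = gray/255 × 0.504; cell vol = 4.55² × mean(4 corners)
unit = 4.55² × 0.504 / (4×255) = 0.0102295 mm³ per gray-sum
row 0: Σ corner-gray over 11 cells = 4996  → 51.1064
row 1: Σ corner-gray over 11 cells = 5903  → 60.3846
row 2: Σ corner-gray over 11 cells = 6120  → 62.6044
row 3: Σ corner-gray over 11 cells = 5744  → 58.7581
row 4: Σ corner-gray over 11 cells = 5270  → 53.9093
Σ rows: total corner-gray = 28033  → 286.7627 mm³


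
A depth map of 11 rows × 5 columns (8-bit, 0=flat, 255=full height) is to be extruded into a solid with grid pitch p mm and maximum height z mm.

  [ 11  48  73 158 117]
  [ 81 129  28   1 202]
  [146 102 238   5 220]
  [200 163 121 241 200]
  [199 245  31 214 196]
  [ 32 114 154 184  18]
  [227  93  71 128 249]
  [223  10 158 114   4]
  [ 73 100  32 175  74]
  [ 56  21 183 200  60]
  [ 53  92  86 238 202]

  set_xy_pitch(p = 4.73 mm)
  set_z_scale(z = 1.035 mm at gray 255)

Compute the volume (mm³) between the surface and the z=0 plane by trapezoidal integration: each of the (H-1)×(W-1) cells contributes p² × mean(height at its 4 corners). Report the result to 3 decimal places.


height_mm = gray/255 × 1.035; cell vol = 4.73² × mean(4 corners)
unit = 4.73² × 1.035 / (4×255) = 0.0227019 mm³ per gray-sum
row 0: Σ corner-gray over 4 cells = 1285  → 29.1720
row 1: Σ corner-gray over 4 cells = 1655  → 37.5717
row 2: Σ corner-gray over 4 cells = 2506  → 56.8910
row 3: Σ corner-gray over 4 cells = 2825  → 64.1329
row 4: Σ corner-gray over 4 cells = 2329  → 52.8728
row 5: Σ corner-gray over 4 cells = 2014  → 45.7217
row 6: Σ corner-gray over 4 cells = 1851  → 42.0212
row 7: Σ corner-gray over 4 cells = 1552  → 35.2334
row 8: Σ corner-gray over 4 cells = 1685  → 38.2527
row 9: Σ corner-gray over 4 cells = 2011  → 45.6535
Σ rows: total corner-gray = 19713  → 447.5228 mm³

447.523


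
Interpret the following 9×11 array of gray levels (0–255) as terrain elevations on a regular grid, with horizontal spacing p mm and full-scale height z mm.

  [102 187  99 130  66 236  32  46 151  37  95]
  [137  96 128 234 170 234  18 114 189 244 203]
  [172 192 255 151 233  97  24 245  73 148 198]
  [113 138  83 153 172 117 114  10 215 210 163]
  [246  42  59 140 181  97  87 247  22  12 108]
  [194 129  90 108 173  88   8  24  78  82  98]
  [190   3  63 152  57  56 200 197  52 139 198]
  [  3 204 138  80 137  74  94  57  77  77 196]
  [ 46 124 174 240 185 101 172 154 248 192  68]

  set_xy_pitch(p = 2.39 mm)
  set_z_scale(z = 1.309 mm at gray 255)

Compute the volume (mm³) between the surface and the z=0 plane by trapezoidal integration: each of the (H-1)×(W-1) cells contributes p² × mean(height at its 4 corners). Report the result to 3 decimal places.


294.841

height_mm = gray/255 × 1.309; cell vol = 2.39² × mean(4 corners)
unit = 2.39² × 1.309 / (4×255) = 0.00733053 mm³ per gray-sum
row 0: Σ corner-gray over 10 cells = 5359  → 39.2843
row 1: Σ corner-gray over 10 cells = 6400  → 46.9154
row 2: Σ corner-gray over 10 cells = 5906  → 43.2941
row 3: Σ corner-gray over 10 cells = 4828  → 35.3918
row 4: Σ corner-gray over 10 cells = 3980  → 29.1755
row 5: Σ corner-gray over 10 cells = 4078  → 29.8939
row 6: Σ corner-gray over 10 cells = 4301  → 31.5286
row 7: Σ corner-gray over 10 cells = 5369  → 39.3576
Σ rows: total corner-gray = 40221  → 294.8412 mm³


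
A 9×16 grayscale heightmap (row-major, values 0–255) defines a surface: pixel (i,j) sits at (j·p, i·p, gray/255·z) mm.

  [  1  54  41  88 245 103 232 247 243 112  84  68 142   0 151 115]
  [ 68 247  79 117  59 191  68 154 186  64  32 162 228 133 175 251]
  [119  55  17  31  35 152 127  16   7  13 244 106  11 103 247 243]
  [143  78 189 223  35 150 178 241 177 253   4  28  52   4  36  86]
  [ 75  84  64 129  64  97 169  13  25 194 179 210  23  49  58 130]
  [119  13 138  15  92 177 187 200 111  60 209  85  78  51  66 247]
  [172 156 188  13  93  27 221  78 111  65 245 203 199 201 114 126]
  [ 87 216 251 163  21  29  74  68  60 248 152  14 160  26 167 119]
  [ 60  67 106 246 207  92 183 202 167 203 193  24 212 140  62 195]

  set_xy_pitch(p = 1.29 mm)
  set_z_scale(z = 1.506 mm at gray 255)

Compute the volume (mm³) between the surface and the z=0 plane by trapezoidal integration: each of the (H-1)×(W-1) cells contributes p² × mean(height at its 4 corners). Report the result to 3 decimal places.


height_mm = gray/255 × 1.506; cell vol = 1.29² × mean(4 corners)
unit = 1.29² × 1.506 / (4×255) = 0.00245699 mm³ per gray-sum
row 0: Σ corner-gray over 15 cells = 7845  → 19.2751
row 1: Σ corner-gray over 15 cells = 6799  → 16.7051
row 2: Σ corner-gray over 15 cells = 6215  → 15.2702
row 3: Σ corner-gray over 15 cells = 6446  → 15.8378
row 4: Σ corner-gray over 15 cells = 6251  → 15.3587
row 5: Σ corner-gray over 15 cells = 7456  → 18.3194
row 6: Σ corner-gray over 15 cells = 7630  → 18.7469
row 7: Σ corner-gray over 15 cells = 7967  → 19.5749
Σ rows: total corner-gray = 56609  → 139.0880 mm³

139.088


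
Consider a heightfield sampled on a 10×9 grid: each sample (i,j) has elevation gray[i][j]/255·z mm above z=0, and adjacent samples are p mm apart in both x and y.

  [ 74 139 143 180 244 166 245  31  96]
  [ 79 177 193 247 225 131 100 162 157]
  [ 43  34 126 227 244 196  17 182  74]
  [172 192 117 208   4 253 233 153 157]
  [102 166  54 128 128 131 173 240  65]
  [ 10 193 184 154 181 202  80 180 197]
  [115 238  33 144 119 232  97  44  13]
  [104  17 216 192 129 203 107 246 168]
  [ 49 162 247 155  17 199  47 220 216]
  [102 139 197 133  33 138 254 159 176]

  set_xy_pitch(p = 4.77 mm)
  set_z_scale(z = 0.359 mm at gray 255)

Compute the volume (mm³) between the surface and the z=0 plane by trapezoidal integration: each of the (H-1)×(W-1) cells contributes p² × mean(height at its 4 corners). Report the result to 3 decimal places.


height_mm = gray/255 × 0.359; cell vol = 4.77² × mean(4 corners)
unit = 4.77² × 0.359 / (4×255) = 0.00800813 mm³ per gray-sum
row 0: Σ corner-gray over 8 cells = 5172  → 41.4180
row 1: Σ corner-gray over 8 cells = 4875  → 39.0396
row 2: Σ corner-gray over 8 cells = 4818  → 38.5832
row 3: Σ corner-gray over 8 cells = 4856  → 38.8875
row 4: Σ corner-gray over 8 cells = 4762  → 38.1347
row 5: Σ corner-gray over 8 cells = 4497  → 36.0126
row 6: Σ corner-gray over 8 cells = 4434  → 35.5080
row 7: Σ corner-gray over 8 cells = 4851  → 38.8474
row 8: Σ corner-gray over 8 cells = 4743  → 37.9826
Σ rows: total corner-gray = 43008  → 344.4136 mm³

344.414


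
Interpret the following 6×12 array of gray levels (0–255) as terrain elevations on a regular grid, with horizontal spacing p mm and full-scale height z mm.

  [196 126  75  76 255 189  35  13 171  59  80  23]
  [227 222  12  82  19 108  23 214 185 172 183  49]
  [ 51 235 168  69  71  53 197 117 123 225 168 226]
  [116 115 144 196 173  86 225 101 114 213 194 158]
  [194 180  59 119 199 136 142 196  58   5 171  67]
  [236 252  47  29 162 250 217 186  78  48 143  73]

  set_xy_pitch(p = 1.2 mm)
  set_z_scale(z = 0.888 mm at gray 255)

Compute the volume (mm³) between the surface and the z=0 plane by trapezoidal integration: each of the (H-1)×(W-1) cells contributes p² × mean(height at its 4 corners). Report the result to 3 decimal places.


37.075

height_mm = gray/255 × 0.888; cell vol = 1.2² × mean(4 corners)
unit = 1.2² × 0.888 / (4×255) = 0.00125365 mm³ per gray-sum
row 0: Σ corner-gray over 11 cells = 5093  → 6.3848
row 1: Σ corner-gray over 11 cells = 5845  → 7.3276
row 2: Σ corner-gray over 11 cells = 6525  → 8.1800
row 3: Σ corner-gray over 11 cells = 6187  → 7.7563
row 4: Σ corner-gray over 11 cells = 5924  → 7.4266
Σ rows: total corner-gray = 29574  → 37.0754 mm³


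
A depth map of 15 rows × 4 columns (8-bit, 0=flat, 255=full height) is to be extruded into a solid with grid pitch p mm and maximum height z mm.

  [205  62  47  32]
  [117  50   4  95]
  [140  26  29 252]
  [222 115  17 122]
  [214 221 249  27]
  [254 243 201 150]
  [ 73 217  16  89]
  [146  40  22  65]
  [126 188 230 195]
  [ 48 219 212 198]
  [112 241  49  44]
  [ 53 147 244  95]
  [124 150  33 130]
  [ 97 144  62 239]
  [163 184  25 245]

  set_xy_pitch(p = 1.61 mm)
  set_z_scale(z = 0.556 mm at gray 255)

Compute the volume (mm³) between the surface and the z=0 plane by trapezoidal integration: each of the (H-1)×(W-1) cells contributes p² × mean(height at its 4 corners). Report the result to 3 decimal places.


height_mm = gray/255 × 0.556; cell vol = 1.61² × mean(4 corners)
unit = 1.61² × 0.556 / (4×255) = 0.00141295 mm³ per gray-sum
row 0: Σ corner-gray over 3 cells = 775  → 1.0950
row 1: Σ corner-gray over 3 cells = 822  → 1.1614
row 2: Σ corner-gray over 3 cells = 1110  → 1.5684
row 3: Σ corner-gray over 3 cells = 1789  → 2.5278
row 4: Σ corner-gray over 3 cells = 2473  → 3.4942
row 5: Σ corner-gray over 3 cells = 1920  → 2.7129
row 6: Σ corner-gray over 3 cells = 963  → 1.3607
row 7: Σ corner-gray over 3 cells = 1492  → 2.1081
row 8: Σ corner-gray over 3 cells = 2265  → 3.2003
row 9: Σ corner-gray over 3 cells = 1844  → 2.6055
row 10: Σ corner-gray over 3 cells = 1666  → 2.3540
row 11: Σ corner-gray over 3 cells = 1550  → 2.1901
row 12: Σ corner-gray over 3 cells = 1368  → 1.9329
row 13: Σ corner-gray over 3 cells = 1574  → 2.2240
Σ rows: total corner-gray = 21611  → 30.5352 mm³

30.535


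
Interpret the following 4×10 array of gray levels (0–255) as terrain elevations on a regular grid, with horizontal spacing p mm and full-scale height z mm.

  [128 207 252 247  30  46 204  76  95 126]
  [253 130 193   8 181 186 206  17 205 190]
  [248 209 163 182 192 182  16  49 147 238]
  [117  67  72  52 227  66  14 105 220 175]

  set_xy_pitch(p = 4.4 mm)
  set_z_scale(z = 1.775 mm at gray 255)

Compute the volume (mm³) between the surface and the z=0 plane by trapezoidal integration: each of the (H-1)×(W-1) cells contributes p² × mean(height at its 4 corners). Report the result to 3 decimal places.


height_mm = gray/255 × 1.775; cell vol = 4.4² × mean(4 corners)
unit = 4.4² × 1.775 / (4×255) = 0.0336902 mm³ per gray-sum
row 0: Σ corner-gray over 9 cells = 5263  → 177.3115
row 1: Σ corner-gray over 9 cells = 5461  → 183.9822
row 2: Σ corner-gray over 9 cells = 4704  → 158.4787
Σ rows: total corner-gray = 15428  → 519.7723 mm³

519.772


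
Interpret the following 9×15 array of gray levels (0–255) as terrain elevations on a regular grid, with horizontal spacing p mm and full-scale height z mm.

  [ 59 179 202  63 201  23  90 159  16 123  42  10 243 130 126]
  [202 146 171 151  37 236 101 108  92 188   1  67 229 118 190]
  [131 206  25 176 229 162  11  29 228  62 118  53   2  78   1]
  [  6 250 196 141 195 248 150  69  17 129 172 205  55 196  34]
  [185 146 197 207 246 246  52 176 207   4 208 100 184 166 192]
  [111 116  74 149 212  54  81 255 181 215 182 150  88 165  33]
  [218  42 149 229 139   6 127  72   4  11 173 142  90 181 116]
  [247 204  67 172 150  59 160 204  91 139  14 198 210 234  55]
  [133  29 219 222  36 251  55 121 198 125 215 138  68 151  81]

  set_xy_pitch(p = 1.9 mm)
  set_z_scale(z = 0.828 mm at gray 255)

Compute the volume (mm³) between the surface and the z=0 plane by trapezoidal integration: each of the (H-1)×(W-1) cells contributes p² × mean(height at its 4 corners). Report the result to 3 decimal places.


height_mm = gray/255 × 0.828; cell vol = 1.9² × mean(4 corners)
unit = 1.9² × 0.828 / (4×255) = 0.00293047 mm³ per gray-sum
row 0: Σ corner-gray over 14 cells = 6829  → 20.0122
row 1: Σ corner-gray over 14 cells = 6572  → 19.2591
row 2: Σ corner-gray over 14 cells = 6976  → 20.4430
row 3: Σ corner-gray over 14 cells = 8741  → 25.6152
row 4: Σ corner-gray over 14 cells = 8643  → 25.3281
row 5: Σ corner-gray over 14 cells = 7052  → 20.6657
row 6: Σ corner-gray over 14 cells = 7170  → 21.0115
row 7: Σ corner-gray over 14 cells = 7976  → 23.3734
Σ rows: total corner-gray = 59959  → 175.7081 mm³

175.708


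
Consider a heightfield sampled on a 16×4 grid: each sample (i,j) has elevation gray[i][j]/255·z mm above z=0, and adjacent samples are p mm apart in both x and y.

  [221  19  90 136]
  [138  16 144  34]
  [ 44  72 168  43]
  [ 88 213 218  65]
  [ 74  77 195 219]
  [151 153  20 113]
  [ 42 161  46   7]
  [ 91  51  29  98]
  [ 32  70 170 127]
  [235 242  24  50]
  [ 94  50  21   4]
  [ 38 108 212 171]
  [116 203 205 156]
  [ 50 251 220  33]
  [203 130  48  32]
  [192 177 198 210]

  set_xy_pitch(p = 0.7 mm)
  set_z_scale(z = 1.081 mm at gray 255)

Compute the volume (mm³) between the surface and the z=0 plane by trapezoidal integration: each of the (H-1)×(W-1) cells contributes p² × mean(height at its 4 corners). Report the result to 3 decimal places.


height_mm = gray/255 × 1.081; cell vol = 0.7² × mean(4 corners)
unit = 0.7² × 1.081 / (4×255) = 0.000519304 mm³ per gray-sum
row 0: Σ corner-gray over 3 cells = 1067  → 0.5541
row 1: Σ corner-gray over 3 cells = 1059  → 0.5499
row 2: Σ corner-gray over 3 cells = 1582  → 0.8215
row 3: Σ corner-gray over 3 cells = 1852  → 0.9618
row 4: Σ corner-gray over 3 cells = 1447  → 0.7514
row 5: Σ corner-gray over 3 cells = 1073  → 0.5572
row 6: Σ corner-gray over 3 cells = 812  → 0.4217
row 7: Σ corner-gray over 3 cells = 988  → 0.5131
row 8: Σ corner-gray over 3 cells = 1456  → 0.7561
row 9: Σ corner-gray over 3 cells = 1057  → 0.5489
row 10: Σ corner-gray over 3 cells = 1089  → 0.5655
row 11: Σ corner-gray over 3 cells = 1937  → 1.0059
row 12: Σ corner-gray over 3 cells = 2113  → 1.0973
row 13: Σ corner-gray over 3 cells = 1616  → 0.8392
row 14: Σ corner-gray over 3 cells = 1743  → 0.9051
Σ rows: total corner-gray = 20891  → 10.8488 mm³

10.849


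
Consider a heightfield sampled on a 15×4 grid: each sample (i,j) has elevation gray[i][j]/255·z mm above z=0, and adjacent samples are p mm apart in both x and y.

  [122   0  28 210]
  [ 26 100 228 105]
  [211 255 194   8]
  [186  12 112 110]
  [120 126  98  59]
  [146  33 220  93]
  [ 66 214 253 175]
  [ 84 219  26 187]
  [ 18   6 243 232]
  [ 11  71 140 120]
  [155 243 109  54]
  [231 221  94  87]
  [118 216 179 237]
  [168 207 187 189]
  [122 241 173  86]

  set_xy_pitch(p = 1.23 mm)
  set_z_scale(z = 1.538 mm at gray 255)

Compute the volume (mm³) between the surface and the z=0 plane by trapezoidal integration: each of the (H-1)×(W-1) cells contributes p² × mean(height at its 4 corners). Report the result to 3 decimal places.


height_mm = gray/255 × 1.538; cell vol = 1.23² × mean(4 corners)
unit = 1.23² × 1.538 / (4×255) = 0.00228122 mm³ per gray-sum
row 0: Σ corner-gray over 3 cells = 1175  → 2.6804
row 1: Σ corner-gray over 3 cells = 1904  → 4.3434
row 2: Σ corner-gray over 3 cells = 1661  → 3.7891
row 3: Σ corner-gray over 3 cells = 1171  → 2.6713
row 4: Σ corner-gray over 3 cells = 1372  → 3.1298
row 5: Σ corner-gray over 3 cells = 1920  → 4.3799
row 6: Σ corner-gray over 3 cells = 1936  → 4.4164
row 7: Σ corner-gray over 3 cells = 1509  → 3.4424
row 8: Σ corner-gray over 3 cells = 1301  → 2.9679
row 9: Σ corner-gray over 3 cells = 1466  → 3.3443
row 10: Σ corner-gray over 3 cells = 1861  → 4.2453
row 11: Σ corner-gray over 3 cells = 2093  → 4.7746
row 12: Σ corner-gray over 3 cells = 2290  → 5.2240
row 13: Σ corner-gray over 3 cells = 2181  → 4.9753
Σ rows: total corner-gray = 23840  → 54.3842 mm³

54.384


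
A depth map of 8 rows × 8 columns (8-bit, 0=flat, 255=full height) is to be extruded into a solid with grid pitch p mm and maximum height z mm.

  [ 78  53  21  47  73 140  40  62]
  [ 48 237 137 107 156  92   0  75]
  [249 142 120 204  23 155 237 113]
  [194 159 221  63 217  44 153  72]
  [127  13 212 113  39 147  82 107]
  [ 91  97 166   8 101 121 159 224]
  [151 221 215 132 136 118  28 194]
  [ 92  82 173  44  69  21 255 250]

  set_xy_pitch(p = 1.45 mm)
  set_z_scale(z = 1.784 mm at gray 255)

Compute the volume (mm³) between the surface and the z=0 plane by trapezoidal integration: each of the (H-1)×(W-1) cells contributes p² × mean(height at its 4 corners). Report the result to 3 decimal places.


height_mm = gray/255 × 1.784; cell vol = 1.45² × mean(4 corners)
unit = 1.45² × 1.784 / (4×255) = 0.00367731 mm³ per gray-sum
row 0: Σ corner-gray over 7 cells = 2469  → 9.0793
row 1: Σ corner-gray over 7 cells = 3705  → 13.6244
row 2: Σ corner-gray over 7 cells = 4104  → 15.0917
row 3: Σ corner-gray over 7 cells = 3426  → 12.5985
row 4: Σ corner-gray over 7 cells = 3065  → 11.2710
row 5: Σ corner-gray over 7 cells = 3664  → 13.4737
row 6: Σ corner-gray over 7 cells = 3675  → 13.5141
Σ rows: total corner-gray = 24108  → 88.6527 mm³

88.653


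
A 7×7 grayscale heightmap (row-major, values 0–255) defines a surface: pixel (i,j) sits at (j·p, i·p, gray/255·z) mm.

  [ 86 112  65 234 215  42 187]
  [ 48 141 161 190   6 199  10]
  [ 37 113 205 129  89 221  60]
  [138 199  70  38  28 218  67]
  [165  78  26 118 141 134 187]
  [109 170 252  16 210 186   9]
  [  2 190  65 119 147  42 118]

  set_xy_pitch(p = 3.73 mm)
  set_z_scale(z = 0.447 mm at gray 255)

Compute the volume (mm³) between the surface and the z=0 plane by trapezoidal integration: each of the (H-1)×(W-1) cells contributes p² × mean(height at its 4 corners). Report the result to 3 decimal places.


height_mm = gray/255 × 0.447; cell vol = 3.73² × mean(4 corners)
unit = 3.73² × 0.447 / (4×255) = 0.00609712 mm³ per gray-sum
row 0: Σ corner-gray over 6 cells = 3061  → 18.6633
row 1: Σ corner-gray over 6 cells = 3063  → 18.6755
row 2: Σ corner-gray over 6 cells = 2922  → 17.8158
row 3: Σ corner-gray over 6 cells = 2657  → 16.2001
row 4: Σ corner-gray over 6 cells = 3132  → 19.0962
row 5: Σ corner-gray over 6 cells = 3032  → 18.4865
Σ rows: total corner-gray = 17867  → 108.9373 mm³

108.937


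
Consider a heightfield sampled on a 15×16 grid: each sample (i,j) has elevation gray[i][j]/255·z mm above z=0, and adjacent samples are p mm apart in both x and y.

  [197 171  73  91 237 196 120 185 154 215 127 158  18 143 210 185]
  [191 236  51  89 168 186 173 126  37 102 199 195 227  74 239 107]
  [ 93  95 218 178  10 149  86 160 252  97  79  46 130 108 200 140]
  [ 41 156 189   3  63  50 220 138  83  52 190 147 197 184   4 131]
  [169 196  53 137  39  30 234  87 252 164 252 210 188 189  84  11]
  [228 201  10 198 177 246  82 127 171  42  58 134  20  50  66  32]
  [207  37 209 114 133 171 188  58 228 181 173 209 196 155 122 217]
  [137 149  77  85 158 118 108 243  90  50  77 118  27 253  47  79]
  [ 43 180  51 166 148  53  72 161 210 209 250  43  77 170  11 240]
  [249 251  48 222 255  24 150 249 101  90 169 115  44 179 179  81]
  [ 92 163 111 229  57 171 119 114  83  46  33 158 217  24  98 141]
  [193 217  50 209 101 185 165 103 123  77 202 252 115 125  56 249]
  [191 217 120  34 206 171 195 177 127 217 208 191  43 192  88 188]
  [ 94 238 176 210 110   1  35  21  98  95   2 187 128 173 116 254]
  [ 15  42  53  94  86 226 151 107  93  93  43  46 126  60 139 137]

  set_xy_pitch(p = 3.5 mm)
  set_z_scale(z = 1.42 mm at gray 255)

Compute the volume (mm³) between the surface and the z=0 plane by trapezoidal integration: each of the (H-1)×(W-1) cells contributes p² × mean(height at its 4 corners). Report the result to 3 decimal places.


height_mm = gray/255 × 1.42; cell vol = 3.5² × mean(4 corners)
unit = 3.5² × 1.42 / (4×255) = 0.0170539 mm³ per gray-sum
row 0: Σ corner-gray over 15 cells = 9080  → 154.8496
row 1: Σ corner-gray over 15 cells = 8351  → 142.4173
row 2: Σ corner-gray over 15 cells = 7373  → 125.7386
row 3: Σ corner-gray over 15 cells = 7934  → 135.3058
row 4: Σ corner-gray over 15 cells = 7834  → 133.6004
row 5: Σ corner-gray over 15 cells = 8196  → 139.7739
row 6: Σ corner-gray over 15 cells = 8188  → 139.6375
row 7: Σ corner-gray over 15 cells = 7301  → 124.5107
row 8: Σ corner-gray over 15 cells = 8367  → 142.6902
row 9: Σ corner-gray over 15 cells = 7961  → 135.7663
row 10: Σ corner-gray over 15 cells = 7881  → 134.4020
row 11: Σ corner-gray over 15 cells = 9153  → 156.0945
row 12: Σ corner-gray over 15 cells = 8279  → 141.1894
row 13: Σ corner-gray over 15 cells = 6398  → 109.1110
Σ rows: total corner-gray = 112296  → 1915.0872 mm³

1915.087


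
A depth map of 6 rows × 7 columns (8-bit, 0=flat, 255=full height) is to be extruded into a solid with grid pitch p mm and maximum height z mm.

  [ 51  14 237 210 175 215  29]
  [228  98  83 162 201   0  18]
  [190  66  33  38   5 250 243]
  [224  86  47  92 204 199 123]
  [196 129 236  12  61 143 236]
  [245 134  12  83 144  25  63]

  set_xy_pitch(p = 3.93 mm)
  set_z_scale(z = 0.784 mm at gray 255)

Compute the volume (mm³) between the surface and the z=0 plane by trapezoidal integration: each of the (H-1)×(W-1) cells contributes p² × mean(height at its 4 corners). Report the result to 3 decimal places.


170.734

height_mm = gray/255 × 0.784; cell vol = 3.93² × mean(4 corners)
unit = 3.93² × 0.784 / (4×255) = 0.0118714 mm³ per gray-sum
row 0: Σ corner-gray over 6 cells = 3116  → 36.9912
row 1: Σ corner-gray over 6 cells = 2551  → 30.2839
row 2: Σ corner-gray over 6 cells = 2820  → 33.4773
row 3: Σ corner-gray over 6 cells = 3197  → 37.9528
row 4: Σ corner-gray over 6 cells = 2698  → 32.0290
Σ rows: total corner-gray = 14382  → 170.7341 mm³


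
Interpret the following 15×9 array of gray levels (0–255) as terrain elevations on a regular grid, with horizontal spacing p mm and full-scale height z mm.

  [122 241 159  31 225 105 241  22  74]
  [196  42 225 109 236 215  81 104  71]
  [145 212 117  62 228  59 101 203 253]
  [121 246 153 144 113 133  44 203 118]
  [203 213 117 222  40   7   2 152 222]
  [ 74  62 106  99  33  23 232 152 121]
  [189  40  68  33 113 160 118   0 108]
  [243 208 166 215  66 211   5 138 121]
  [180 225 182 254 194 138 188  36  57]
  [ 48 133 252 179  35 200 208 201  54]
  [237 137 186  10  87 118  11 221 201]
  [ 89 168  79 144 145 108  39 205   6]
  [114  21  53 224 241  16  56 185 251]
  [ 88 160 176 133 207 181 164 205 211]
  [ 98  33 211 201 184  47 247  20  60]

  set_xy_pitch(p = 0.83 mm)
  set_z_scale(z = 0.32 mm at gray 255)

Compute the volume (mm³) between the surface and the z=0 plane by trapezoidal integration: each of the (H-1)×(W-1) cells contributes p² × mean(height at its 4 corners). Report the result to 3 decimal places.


height_mm = gray/255 × 0.32; cell vol = 0.83² × mean(4 corners)
unit = 0.83² × 0.32 / (4×255) = 0.000216125 mm³ per gray-sum
row 0: Σ corner-gray over 8 cells = 4535  → 0.9801
row 1: Σ corner-gray over 8 cells = 4653  → 1.0056
row 2: Σ corner-gray over 8 cells = 4673  → 1.0100
row 3: Σ corner-gray over 8 cells = 4242  → 0.9168
row 4: Σ corner-gray over 8 cells = 3540  → 0.7651
row 5: Σ corner-gray over 8 cells = 2970  → 0.6419
row 6: Σ corner-gray over 8 cells = 3743  → 0.8090
row 7: Σ corner-gray over 8 cells = 5053  → 1.0921
row 8: Σ corner-gray over 8 cells = 5189  → 1.1215
row 9: Σ corner-gray over 8 cells = 4496  → 0.9717
row 10: Σ corner-gray over 8 cells = 3849  → 0.8319
row 11: Σ corner-gray over 8 cells = 3828  → 0.8273
row 12: Σ corner-gray over 8 cells = 4708  → 1.0175
row 13: Σ corner-gray over 8 cells = 4795  → 1.0363
Σ rows: total corner-gray = 60274  → 13.0267 mm³

13.027


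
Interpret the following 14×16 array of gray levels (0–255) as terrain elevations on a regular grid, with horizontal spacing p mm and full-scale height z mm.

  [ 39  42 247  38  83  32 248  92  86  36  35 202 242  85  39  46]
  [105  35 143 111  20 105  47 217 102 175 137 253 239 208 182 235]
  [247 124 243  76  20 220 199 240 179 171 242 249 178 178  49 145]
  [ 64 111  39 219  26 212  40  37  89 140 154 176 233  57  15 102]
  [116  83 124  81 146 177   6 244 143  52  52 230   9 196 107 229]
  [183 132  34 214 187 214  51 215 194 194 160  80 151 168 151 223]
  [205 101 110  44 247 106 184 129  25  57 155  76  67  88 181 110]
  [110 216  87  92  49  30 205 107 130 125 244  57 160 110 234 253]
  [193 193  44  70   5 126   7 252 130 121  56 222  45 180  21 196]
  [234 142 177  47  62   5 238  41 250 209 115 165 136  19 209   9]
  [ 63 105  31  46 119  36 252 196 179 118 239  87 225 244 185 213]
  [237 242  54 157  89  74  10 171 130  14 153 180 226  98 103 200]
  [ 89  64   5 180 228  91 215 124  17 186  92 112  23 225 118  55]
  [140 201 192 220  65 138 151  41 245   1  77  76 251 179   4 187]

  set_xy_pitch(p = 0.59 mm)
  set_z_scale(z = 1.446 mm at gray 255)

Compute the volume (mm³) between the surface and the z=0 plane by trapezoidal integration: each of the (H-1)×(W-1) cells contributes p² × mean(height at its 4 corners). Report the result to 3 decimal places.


height_mm = gray/255 × 1.446; cell vol = 0.59² × mean(4 corners)
unit = 0.59² × 1.446 / (4×255) = 0.000493483 mm³ per gray-sum
row 0: Σ corner-gray over 15 cells = 7387  → 3.6454
row 1: Σ corner-gray over 15 cells = 9416  → 4.6466
row 2: Σ corner-gray over 15 cells = 8390  → 4.1403
row 3: Σ corner-gray over 15 cells = 6907  → 3.4085
row 4: Σ corner-gray over 15 cells = 8341  → 4.1161
row 5: Σ corner-gray over 15 cells = 8151  → 4.0224
row 6: Σ corner-gray over 15 cells = 7510  → 3.7061
row 7: Σ corner-gray over 15 cells = 7388  → 3.6459
row 8: Σ corner-gray over 15 cells = 7206  → 3.5560
row 9: Σ corner-gray over 15 cells = 8273  → 4.0826
row 10: Σ corner-gray over 15 cells = 8239  → 4.0658
row 11: Σ corner-gray over 15 cells = 7343  → 3.6236
row 12: Σ corner-gray over 15 cells = 7513  → 3.7075
Σ rows: total corner-gray = 102064  → 50.3668 mm³

50.367
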